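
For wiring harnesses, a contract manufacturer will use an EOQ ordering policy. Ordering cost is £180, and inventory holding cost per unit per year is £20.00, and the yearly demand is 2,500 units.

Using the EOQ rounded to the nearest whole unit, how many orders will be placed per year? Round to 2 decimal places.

Q* = √(2·D·S / H) = √(2·2,500·180 / 20) = √45,000.0 ≈ 212.13 → Q = 212
Orders per year = D/Q = 2,500 / 212 = 11.792

11.79 orders per year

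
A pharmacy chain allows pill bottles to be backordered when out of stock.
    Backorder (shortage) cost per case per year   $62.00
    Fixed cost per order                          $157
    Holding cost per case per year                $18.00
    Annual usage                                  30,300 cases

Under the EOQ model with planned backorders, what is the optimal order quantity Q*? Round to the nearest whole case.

826 cases

Basic EOQ = √(2·30,300·157/18) = 727.026
Backorder adjustment √((H+b)/b) = √((18+62)/62) = 1.1359
Q* = 727.026 × 1.1359 ≈ 825.85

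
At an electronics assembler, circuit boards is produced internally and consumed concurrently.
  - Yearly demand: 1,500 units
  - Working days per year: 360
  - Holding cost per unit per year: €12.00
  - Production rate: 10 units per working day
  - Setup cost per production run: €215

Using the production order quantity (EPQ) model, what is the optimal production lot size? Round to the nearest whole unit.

d = 1,500/360 = 4.1667 units/day;  effective holding cost H(1 − d/p) = 12·(1 − 4.1667/10) = 7.00000
Q* = √(2DS / H_eff) = √(2·1,500·215 / 7.00000) ≈ 303.55

304 units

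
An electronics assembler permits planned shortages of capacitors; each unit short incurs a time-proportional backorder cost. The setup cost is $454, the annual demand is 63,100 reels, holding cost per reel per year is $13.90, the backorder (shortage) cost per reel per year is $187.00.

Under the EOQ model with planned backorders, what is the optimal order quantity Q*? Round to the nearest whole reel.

2,104 reels

Basic EOQ = √(2·63,100·454/13.9) = 2,030.253
Backorder adjustment √((H+b)/b) = √((13.9+187)/187) = 1.0365
Q* = 2,030.253 × 1.0365 ≈ 2,104.36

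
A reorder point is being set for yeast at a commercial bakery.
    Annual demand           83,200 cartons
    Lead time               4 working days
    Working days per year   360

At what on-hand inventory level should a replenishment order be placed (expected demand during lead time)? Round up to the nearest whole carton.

Daily demand d = 83,200 / 360 = 231.111 cartons/day
Demand during lead time = 231.111 × 4 = 924.44
Reorder point = 924.44 → round up

925 cartons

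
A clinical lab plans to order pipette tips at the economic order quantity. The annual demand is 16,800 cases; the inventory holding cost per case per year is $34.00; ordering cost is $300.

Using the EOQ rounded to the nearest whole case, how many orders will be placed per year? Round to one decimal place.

30.9 orders per year

Q* = √(2·D·S / H) = √(2·16,800·300 / 34) = √296,470.6 ≈ 544.49 → Q = 544
Orders per year = D/Q = 16,800 / 544 = 30.882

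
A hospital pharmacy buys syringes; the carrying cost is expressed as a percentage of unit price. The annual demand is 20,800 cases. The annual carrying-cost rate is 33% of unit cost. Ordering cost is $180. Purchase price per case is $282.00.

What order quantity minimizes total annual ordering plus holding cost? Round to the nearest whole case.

Carrying cost H = $282 × 33% = $93.0600/case/yr
Optimal lot size Q* = (2 × 20,800 × $180 / $93.06)^½ ≈ 283.66

284 cases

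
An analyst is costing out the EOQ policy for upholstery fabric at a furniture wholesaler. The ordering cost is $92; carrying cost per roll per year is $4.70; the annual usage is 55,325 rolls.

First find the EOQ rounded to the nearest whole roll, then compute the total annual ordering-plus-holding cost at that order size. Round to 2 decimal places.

Optimal lot size Q* = (2 × 55,325 × $92 / $4.7)^½ ≈ 1,471.70 → Q = 1,472 rolls
Orders/yr = 55,325/1,472 = 37.585; ordering cost = 37.585 × $92 = $3,457.81
Average inventory = 1,472/2 = 736; holding cost = 736 × $4.7 = $3,459.20
Total = $3,457.81 + $3,459.20 = $6,917.01

$6,917.01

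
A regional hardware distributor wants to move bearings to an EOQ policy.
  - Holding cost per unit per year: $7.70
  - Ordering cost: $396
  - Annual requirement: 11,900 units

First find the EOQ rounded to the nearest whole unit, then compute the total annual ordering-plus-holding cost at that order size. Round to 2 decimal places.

2DS/H = 2·11,900·396/7.7 = 1,224,000.00
EOQ = √1,224,000.00 ≈ 1,106.35 → Q = 1,106 units
Annual ordering cost = (D/Q)·S = (11,900/1,106) × 396 = $4,260.76
Annual holding cost  = (Q/2)·H = (1,106/2) × 7.7 = $4,258.10
Total = $4,260.76 + $4,258.10 = $8,518.86

$8,518.86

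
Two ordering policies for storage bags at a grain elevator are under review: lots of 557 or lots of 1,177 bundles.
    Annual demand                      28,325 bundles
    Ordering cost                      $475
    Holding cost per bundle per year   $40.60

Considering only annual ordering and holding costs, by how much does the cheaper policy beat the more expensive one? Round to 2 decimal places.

$138.00

Annual cost at Q: ordering D·S/Q plus holding Q·H/2.
TC(557) = (28,325/557)×475 + (557/2)×40.6 = $35,462.17
TC(1,177) = (28,325/1,177)×475 + (1,177/2)×40.6 = $35,324.17
|ΔTC| = |$35,462.17 − $35,324.17| = $138.00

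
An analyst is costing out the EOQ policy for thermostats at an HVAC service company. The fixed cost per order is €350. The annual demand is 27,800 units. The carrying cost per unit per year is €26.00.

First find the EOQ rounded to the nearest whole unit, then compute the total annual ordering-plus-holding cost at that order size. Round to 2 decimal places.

€22,493.55

EOQ = √(2DS/H) = √(2 × 27,800 × 350 / 26)
    = √(748,461.54) ≈ 865.14 → Q = 865 units
Ordering: D/Q × S = 27,800/865 × €350 = €11,248.55
Holding:  Q/2 × H = 865/2 × €26 = €11,245.00
Total = €11,248.55 + €11,245.00 = €22,493.55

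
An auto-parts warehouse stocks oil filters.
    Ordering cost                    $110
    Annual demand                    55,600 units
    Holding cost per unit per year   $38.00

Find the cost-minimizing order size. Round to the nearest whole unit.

567 units

Q* = √(2·D·S / H) = √(2·55,600·110 / 38) = √321,894.7 ≈ 567.36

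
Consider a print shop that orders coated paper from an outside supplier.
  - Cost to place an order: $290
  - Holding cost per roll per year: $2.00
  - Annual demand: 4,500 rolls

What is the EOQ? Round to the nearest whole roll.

1,142 rolls

2DS/H = 2·4,500·290/2 = 1,305,000.00
EOQ = √1,305,000.00 ≈ 1,142.37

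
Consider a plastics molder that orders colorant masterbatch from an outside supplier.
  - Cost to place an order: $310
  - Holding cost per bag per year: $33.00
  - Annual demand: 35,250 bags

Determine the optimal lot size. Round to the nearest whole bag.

814 bags

Optimal lot size Q* = (2 × 35,250 × $310 / $33)^½ ≈ 813.80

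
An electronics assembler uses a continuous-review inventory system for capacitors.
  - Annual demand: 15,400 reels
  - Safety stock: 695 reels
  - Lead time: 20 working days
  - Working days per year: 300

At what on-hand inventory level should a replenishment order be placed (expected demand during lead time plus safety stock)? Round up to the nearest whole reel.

1,722 reels

Daily demand d = 15,400 / 300 = 51.333 reels/day
Demand during lead time = 51.333 × 20 = 1,026.67
Reorder point = 1,026.67 + 695 = 1,721.67 → round up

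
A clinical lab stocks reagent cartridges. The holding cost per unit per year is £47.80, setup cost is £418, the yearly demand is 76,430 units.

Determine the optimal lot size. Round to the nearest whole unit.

1,156 units

EOQ = √(2DS/H) = √(2 × 76,430 × 418 / 47.8)
    = √(1,336,725.52) ≈ 1,156.17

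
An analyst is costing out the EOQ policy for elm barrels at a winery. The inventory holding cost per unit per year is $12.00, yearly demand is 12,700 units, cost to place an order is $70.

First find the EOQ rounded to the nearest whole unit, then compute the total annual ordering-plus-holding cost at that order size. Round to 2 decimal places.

$4,619.09

EOQ = √(2DS/H) = √(2 × 12,700 × 70 / 12)
    = √(148,166.67) ≈ 384.92 → Q = 385 units
Annual ordering cost = (D/Q)·S = (12,700/385) × 70 = $2,309.09
Annual holding cost  = (Q/2)·H = (385/2) × 12 = $2,310.00
Total = $2,309.09 + $2,310.00 = $4,619.09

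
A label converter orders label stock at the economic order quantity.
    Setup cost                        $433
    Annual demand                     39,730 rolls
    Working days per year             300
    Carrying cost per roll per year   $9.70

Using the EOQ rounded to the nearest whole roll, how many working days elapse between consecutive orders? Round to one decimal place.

Optimal lot size Q* = (2 × 39,730 × $433 / $9.7)^½ ≈ 1,883.36 → Q = 1,883 rolls
Cycle time = (working days × Q)/D = (300 × 1,883) / 39,730 = 14.218 days

14.2 days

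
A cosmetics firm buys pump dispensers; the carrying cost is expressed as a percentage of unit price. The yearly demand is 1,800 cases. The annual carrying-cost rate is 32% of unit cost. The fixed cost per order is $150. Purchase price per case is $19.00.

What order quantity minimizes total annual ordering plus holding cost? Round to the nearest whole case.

298 cases

H = i·C = 0.32 × $19 = $6.0800 per case-year
EOQ = √(2DS/H) = √(2 × 1,800 × 150 / 6.08)
    = √(88,815.79) ≈ 298.02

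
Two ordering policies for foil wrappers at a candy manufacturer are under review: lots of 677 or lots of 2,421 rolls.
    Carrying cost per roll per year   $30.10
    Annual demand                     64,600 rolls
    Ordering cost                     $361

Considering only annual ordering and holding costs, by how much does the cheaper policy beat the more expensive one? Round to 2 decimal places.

$1,432.86

Annual cost at Q: ordering D·S/Q plus holding Q·H/2.
TC(677) = (64,600/677)×361 + (677/2)×30.1 = $44,635.82
TC(2,421) = (64,600/2,421)×361 + (2,421/2)×30.1 = $46,068.68
Lots of 677 are cheaper by $1,432.86.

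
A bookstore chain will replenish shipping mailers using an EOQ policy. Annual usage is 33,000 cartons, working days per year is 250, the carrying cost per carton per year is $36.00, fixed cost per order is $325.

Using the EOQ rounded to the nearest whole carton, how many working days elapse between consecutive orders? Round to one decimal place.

2DS/H = 2·33,000·325/36 = 595,833.33
EOQ = √595,833.33 ≈ 771.90 → Q = 772 cartons
Days between orders = 250 / (D/Q) = 250 / 42.746 ≈ 5.848

5.8 days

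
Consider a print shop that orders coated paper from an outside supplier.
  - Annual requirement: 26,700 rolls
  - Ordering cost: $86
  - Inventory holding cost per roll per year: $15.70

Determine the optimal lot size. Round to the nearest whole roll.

541 rolls

Optimal lot size Q* = (2 × 26,700 × $86 / $15.7)^½ ≈ 540.84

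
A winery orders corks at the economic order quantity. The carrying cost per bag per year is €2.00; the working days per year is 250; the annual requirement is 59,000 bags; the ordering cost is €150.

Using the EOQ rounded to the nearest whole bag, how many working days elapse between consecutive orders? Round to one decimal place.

Optimal lot size Q* = (2 × 59,000 × €150 / €2)^½ ≈ 2,974.89 → Q = 2,975 bags
T = Q/D × 250 days = 2,975/59,000 × 250 = 12.606 days

12.6 days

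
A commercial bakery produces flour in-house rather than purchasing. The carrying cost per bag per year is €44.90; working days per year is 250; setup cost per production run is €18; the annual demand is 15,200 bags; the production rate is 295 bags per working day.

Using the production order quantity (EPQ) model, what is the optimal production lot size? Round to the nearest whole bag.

124 bags

Daily demand d = 15,200/250 = 60.800; p = 295; 1 − d/p = 0.79390
EPQ = √(2DS / (H(1 − d/p)))
    = √(2 × 15,200 × 18 / (44.9 × 0.79390)) ≈ 123.90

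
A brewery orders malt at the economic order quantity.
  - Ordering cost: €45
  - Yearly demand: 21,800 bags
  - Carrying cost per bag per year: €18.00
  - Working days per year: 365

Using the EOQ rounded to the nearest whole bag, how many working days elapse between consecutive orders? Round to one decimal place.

2DS/H = 2·21,800·45/18 = 109,000.00
EOQ = √109,000.00 ≈ 330.15 → Q = 330 bags
Days between orders = 365 / (D/Q) = 365 / 66.061 ≈ 5.525

5.5 days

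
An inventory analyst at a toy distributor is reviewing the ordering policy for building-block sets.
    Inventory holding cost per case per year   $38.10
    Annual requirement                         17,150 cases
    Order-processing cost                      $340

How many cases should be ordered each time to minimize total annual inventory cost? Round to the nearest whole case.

EOQ = √(2DS/H) = √(2 × 17,150 × 340 / 38.1)
    = √(306,089.24) ≈ 553.25

553 cases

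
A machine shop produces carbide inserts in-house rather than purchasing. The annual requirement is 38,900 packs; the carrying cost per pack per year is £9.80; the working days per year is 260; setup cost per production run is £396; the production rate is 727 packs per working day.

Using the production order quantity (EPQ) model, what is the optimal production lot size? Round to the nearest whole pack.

1,990 packs

d = 38,900/260 = 149.6154 packs/day;  effective holding cost H(1 − d/p) = 9.8·(1 − 149.6154/727) = 7.78318
Q* = √(2DS / H_eff) = √(2·38,900·396 / 7.78318) ≈ 1,989.57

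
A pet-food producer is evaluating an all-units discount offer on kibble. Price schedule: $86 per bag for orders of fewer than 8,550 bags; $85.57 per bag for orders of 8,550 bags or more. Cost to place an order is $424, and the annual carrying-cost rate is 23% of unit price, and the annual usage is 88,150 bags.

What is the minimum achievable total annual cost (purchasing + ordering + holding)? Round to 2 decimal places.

$7,619,352.29

H₁ = 23%×$86 = $19.7800;  H₂ = 23%×$85.57 = $19.6811
EOQ₁ = √(2×88,150×424/19.7800) = 1,944.00  (< 8,550, feasible at tier 1)
EOQ₂ = √(2×88,150×424/19.6811) = 1,948.88  (< 8,550 → use Q = 8,550 at tier-2 price)
TC(tier 1 (EOQ₁), Q≈1,944.0) = $7,619,352.29
TC(tier 2, Q≈8,550.0) = $7,631,503.62
Minimum at tier 1 (EOQ₁): $7,619,352.29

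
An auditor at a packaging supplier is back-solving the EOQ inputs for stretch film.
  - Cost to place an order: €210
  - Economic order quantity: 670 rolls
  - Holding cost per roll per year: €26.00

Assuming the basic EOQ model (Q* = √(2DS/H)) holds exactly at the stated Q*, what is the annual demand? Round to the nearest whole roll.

27,789 rolls per year

From Q* = √(2DS/H) ⇒ Q*² = 2DS/H.
D = Q²H / (2S) = 670² × 26 / (2 × 210) = 27,789.05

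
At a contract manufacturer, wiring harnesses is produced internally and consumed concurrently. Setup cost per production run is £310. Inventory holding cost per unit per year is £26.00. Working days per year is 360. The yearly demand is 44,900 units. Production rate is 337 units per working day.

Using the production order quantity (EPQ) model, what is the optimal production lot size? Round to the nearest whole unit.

d = 44,900/360 = 124.7222 units/day;  effective holding cost H(1 − d/p) = 26·(1 − 124.7222/337) = 16.37751
Q* = √(2DS / H_eff) = √(2·44,900·310 / 16.37751) ≈ 1,303.75

1,304 units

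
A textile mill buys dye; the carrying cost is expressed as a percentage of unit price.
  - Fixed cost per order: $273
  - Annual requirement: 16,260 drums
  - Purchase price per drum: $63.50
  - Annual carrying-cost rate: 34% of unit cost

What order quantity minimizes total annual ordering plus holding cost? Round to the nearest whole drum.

641 drums

Carrying cost H = $63.5 × 34% = $21.5900/drum/yr
2DS/H = 2·16,260·273/21.59 = 411,207.04
EOQ = √411,207.04 ≈ 641.25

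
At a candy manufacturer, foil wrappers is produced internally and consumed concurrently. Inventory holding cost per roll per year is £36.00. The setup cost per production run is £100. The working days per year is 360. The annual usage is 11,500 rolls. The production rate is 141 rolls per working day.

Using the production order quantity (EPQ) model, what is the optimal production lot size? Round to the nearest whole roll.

Daily demand d = 11,500/360 = 31.944; p = 141; 1 − d/p = 0.77344
EPQ = √(2DS / (H(1 − d/p)))
    = √(2 × 11,500 × 100 / (36 × 0.77344)) ≈ 287.41

287 rolls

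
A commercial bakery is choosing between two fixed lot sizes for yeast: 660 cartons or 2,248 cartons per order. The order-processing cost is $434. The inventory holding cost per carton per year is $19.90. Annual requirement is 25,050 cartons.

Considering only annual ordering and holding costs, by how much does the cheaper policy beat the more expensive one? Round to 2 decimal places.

$4,164.49

Annual cost at Q: ordering D·S/Q plus holding Q·H/2.
TC(660) = (25,050/660)×434 + (660/2)×19.9 = $23,039.27
TC(2,248) = (25,050/2,248)×434 + (2,248/2)×19.9 = $27,203.77
Lots of 660 are cheaper by $4,164.49.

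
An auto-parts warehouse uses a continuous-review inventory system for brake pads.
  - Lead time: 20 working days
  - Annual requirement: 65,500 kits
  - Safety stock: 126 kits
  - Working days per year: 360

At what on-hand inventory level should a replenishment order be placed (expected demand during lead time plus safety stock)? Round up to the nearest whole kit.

3,765 kits

Daily demand d = 65,500 / 360 = 181.944 kits/day
Demand during lead time = 181.944 × 20 = 3,638.89
Reorder point = 3,638.89 + 126 = 3,764.89 → round up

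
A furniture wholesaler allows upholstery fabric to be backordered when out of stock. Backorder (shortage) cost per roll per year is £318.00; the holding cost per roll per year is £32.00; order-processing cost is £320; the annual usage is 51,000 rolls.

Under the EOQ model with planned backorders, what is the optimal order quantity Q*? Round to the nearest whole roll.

1,060 rolls

Q* = √(2DS/H) · √((H + b)/b)
   = √(2 × 51,000 × 320 / 32) · √((32 + 318) / 318)
   = 1,009.950 × 1.0491 ≈ 1,059.55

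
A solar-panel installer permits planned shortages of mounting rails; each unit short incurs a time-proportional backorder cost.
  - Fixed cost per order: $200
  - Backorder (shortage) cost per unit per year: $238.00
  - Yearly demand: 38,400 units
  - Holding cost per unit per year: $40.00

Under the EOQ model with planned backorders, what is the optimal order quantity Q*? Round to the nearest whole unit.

670 units

Q* = √(2DS/H) · √((H + b)/b)
   = √(2 × 38,400 × 200 / 40) · √((40 + 238) / 238)
   = 619.677 × 1.0808 ≈ 669.73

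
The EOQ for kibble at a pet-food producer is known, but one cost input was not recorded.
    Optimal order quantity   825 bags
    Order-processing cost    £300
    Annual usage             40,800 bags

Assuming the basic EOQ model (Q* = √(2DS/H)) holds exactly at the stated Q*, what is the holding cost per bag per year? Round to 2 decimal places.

£35.97

Since Q* = (2DS/H)^½, squaring gives Q*²·H = 2DS.
H = 2DS / Q² = 2 × 40,800 × 300 / 825² = 35.9669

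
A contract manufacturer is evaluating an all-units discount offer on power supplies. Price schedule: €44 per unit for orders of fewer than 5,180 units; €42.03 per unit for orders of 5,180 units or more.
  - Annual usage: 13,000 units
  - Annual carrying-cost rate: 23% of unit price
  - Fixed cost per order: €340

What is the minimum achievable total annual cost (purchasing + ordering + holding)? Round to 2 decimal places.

€572,280.55

H₁ = 23%×€44 = €10.1200;  H₂ = 23%×€42.03 = €9.6669
EOQ₁ = √(2×13,000×340/10.1200) = 934.62  (< 5,180, feasible at tier 1)
EOQ₂ = √(2×13,000×340/9.6669) = 956.27  (< 5,180 → use Q = 5,180 at tier-2 price)
TC(tier 1 (EOQ₁), Q≈934.6) = €581,458.37
TC(tier 2, Q≈5,180.0) = €572,280.55
Minimum at tier 2: €572,280.55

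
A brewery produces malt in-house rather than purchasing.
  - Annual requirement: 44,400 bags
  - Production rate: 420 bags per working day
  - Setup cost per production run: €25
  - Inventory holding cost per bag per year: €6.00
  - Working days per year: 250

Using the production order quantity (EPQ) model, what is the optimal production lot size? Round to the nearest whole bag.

801 bags

Daily demand d = 44,400/250 = 177.600; p = 420; 1 − d/p = 0.57714
EPQ = √(2DS / (H(1 − d/p)))
    = √(2 × 44,400 × 25 / (6 × 0.57714)) ≈ 800.68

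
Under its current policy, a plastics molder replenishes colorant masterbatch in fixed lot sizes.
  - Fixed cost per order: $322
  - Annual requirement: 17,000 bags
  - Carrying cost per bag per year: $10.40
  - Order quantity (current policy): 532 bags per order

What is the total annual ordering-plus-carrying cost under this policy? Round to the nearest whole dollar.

Orders/yr = 17,000/532 = 31.955; ordering cost = 31.955 × $322 = $10,289.47
Average inventory = 532/2 = 266; holding cost = 266 × $10.4 = $2,766.40
Total = $10,289.47 + $2,766.40 = $13,055.87

$13,056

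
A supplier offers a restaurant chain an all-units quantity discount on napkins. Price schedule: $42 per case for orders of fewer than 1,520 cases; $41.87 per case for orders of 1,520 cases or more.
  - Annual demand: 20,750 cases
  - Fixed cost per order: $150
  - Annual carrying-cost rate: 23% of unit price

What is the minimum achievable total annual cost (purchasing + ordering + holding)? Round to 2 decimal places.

$878,169.07

H₁ = 23%×$42 = $9.6600;  H₂ = 23%×$41.87 = $9.6301
EOQ₁ = √(2×20,750×150/9.6600) = 802.75  (< 1,520, feasible at tier 1)
EOQ₂ = √(2×20,750×150/9.6301) = 804.00  (< 1,520 → use Q = 1,520 at tier-2 price)
TC(tier 1 (EOQ₁), Q≈802.8) = $879,254.58
TC(tier 2, Q≈1,520.0) = $878,169.07
Minimum at tier 2: $878,169.07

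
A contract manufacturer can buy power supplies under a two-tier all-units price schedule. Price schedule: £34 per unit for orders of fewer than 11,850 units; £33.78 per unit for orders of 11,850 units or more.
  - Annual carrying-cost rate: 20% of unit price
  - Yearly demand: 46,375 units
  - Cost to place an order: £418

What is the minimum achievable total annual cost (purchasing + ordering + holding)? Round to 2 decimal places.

H₁ = 20%×£34 = £6.8000;  H₂ = 20%×£33.78 = £6.7560
EOQ₁ = √(2×46,375×418/6.8000) = 2,387.76  (< 11,850, feasible at tier 1)
EOQ₂ = √(2×46,375×418/6.7560) = 2,395.52  (< 11,850 → use Q = 11,850 at tier-2 price)
TC(tier 1 (EOQ₁), Q≈2,387.8) = £1,592,986.77
TC(tier 2, Q≈11,850.0) = £1,608,212.64
Minimum at tier 1 (EOQ₁): £1,592,986.77

£1,592,986.77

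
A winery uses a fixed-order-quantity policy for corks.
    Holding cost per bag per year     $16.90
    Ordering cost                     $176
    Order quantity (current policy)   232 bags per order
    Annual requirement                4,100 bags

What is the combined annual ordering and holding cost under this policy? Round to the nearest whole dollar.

$5,071

Ordering: D/Q × S = 4,100/232 × $176 = $3,110.34
Holding:  Q/2 × H = 232/2 × $16.9 = $1,960.40
Total = $3,110.34 + $1,960.40 = $5,070.74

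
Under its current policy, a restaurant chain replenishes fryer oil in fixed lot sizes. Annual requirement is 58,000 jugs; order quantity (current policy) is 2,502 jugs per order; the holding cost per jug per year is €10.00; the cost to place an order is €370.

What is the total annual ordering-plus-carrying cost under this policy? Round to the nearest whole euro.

Annual ordering cost = (D/Q)·S = (58,000/2,502) × 370 = €8,577.14
Annual holding cost  = (Q/2)·H = (2,502/2) × 10 = €12,510.00
Total = €8,577.14 + €12,510.00 = €21,087.14

€21,087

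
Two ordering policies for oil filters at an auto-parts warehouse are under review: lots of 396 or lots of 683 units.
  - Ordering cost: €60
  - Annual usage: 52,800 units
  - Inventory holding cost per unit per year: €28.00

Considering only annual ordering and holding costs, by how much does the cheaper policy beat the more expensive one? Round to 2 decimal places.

€656.36

Annual cost at Q: ordering D·S/Q plus holding Q·H/2.
TC(396) = (52,800/396)×60 + (396/2)×28 = €13,544.00
TC(683) = (52,800/683)×60 + (683/2)×28 = €14,200.36
Cheaper: Q = 396.  Difference = €656.36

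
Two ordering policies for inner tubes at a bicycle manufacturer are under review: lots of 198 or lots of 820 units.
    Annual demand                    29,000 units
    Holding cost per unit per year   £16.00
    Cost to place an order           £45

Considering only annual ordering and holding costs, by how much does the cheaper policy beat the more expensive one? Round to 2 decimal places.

£23.45

For each Q, cost = (D/Q)·S + (Q/2)·H.
TC(198) = (29,000/198)×45 + (198/2)×16 = £8,174.91
TC(820) = (29,000/820)×45 + (820/2)×16 = £8,151.46
Lots of 820 are cheaper by £23.45.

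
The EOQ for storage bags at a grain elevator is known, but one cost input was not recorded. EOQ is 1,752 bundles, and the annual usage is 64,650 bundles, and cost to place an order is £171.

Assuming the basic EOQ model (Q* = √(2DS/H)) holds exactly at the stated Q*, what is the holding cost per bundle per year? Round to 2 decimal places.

£7.20

Since Q* = (2DS/H)^½, squaring gives Q*²·H = 2DS.
H = 2DS / Q² = 2 × 64,650 × 171 / 1,752² = 7.2032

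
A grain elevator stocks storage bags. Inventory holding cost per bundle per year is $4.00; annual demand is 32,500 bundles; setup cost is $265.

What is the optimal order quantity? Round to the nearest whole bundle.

2,075 bundles

EOQ = √(2DS/H) = √(2 × 32,500 × 265 / 4)
    = √(4,306,250.00) ≈ 2,075.15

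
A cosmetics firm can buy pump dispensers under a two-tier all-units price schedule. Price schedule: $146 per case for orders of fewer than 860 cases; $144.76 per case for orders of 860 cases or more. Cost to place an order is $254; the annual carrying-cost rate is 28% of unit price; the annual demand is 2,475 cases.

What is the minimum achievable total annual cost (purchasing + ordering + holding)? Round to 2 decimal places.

H₁ = 28%×$146 = $40.8800;  H₂ = 28%×$144.76 = $40.5328
EOQ₁ = √(2×2,475×254/40.8800) = 175.37  (< 860, feasible at tier 1)
EOQ₂ = √(2×2,475×254/40.5328) = 176.12  (< 860 → use Q = 860 at tier-2 price)
TC(tier 1 (EOQ₁), Q≈175.4) = $368,519.27
TC(tier 2, Q≈860.0) = $376,441.09
Minimum at tier 1 (EOQ₁): $368,519.27

$368,519.27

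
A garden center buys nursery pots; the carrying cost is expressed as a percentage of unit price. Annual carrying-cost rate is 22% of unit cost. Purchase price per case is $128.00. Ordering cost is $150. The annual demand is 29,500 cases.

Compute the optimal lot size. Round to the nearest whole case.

H = i·C = 0.22 × $128 = $28.1600 per case-year
Optimal lot size Q* = (2 × 29,500 × $150 / $28.16)^½ ≈ 560.60

561 cases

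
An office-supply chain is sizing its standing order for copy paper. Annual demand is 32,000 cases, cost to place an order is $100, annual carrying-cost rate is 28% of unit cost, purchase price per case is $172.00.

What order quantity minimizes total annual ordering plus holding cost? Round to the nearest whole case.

365 cases

Holding cost per case per year: H = 28% × $172 = $48.1600
Optimal lot size Q* = (2 × 32,000 × $100 / $48.16)^½ ≈ 364.54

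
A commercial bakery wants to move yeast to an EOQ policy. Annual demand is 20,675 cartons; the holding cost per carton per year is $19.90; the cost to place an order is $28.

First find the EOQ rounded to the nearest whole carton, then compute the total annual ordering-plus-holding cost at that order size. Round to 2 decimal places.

$4,800.02

EOQ = √(2DS/H) = √(2 × 20,675 × 28 / 19.9)
    = √(58,180.90) ≈ 241.21 → Q = 241 cartons
Ordering: D/Q × S = 20,675/241 × $28 = $2,402.07
Holding:  Q/2 × H = 241/2 × $19.9 = $2,397.95
Total = $2,402.07 + $2,397.95 = $4,800.02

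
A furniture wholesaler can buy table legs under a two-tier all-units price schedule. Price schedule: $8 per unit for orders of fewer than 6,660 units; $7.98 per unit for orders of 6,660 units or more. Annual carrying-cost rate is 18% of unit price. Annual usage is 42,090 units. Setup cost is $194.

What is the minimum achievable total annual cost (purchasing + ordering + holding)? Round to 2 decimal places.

H₁ = 18%×$8 = $1.4400;  H₂ = 18%×$7.98 = $1.4364
EOQ₁ = √(2×42,090×194/1.4400) = 3,367.63  (< 6,660, feasible at tier 1)
EOQ₂ = √(2×42,090×194/1.4364) = 3,371.85  (< 6,660 → use Q = 6,660 at tier-2 price)
TC(tier 1 (EOQ₁), Q≈3,367.6) = $341,569.38
TC(tier 2, Q≈6,660.0) = $341,887.46
Minimum at tier 1 (EOQ₁): $341,569.38

$341,569.38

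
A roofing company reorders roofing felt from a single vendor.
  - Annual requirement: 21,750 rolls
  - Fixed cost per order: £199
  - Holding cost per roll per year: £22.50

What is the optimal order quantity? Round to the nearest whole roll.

EOQ = √(2DS/H) = √(2 × 21,750 × 199 / 22.5)
    = √(384,733.33) ≈ 620.27

620 rolls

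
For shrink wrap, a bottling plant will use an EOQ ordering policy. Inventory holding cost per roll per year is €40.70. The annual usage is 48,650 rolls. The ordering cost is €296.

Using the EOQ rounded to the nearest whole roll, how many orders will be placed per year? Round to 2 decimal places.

57.85 orders per year

Q* = √(2·D·S / H) = √(2·48,650·296 / 40.7) = √707,636.4 ≈ 841.21 → Q = 841
N = D/Q = 48,650/841 ≈ 57.848 orders/yr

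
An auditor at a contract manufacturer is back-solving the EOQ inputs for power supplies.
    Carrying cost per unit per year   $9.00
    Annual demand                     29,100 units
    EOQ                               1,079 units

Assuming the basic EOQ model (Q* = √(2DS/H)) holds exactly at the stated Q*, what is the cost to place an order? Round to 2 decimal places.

$180.04

From Q* = √(2DS/H) ⇒ Q*² = 2DS/H.
S = Q²H / (2D) = 1,079² × 9 / (2 × 29,100) = 180.0373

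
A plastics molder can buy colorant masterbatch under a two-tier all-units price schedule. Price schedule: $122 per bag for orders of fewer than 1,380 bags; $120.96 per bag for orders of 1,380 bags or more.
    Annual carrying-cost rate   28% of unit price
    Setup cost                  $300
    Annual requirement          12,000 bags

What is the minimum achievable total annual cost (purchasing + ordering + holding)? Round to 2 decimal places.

$1,477,498.17

H₁ = 28%×$122 = $34.1600;  H₂ = 28%×$120.96 = $33.8688
EOQ₁ = √(2×12,000×300/34.1600) = 459.10  (< 1,380, feasible at tier 1)
EOQ₂ = √(2×12,000×300/33.8688) = 461.07  (< 1,380 → use Q = 1,380 at tier-2 price)
TC(tier 1 (EOQ₁), Q≈459.1) = $1,479,682.86
TC(tier 2, Q≈1,380.0) = $1,477,498.17
Minimum at tier 2: $1,477,498.17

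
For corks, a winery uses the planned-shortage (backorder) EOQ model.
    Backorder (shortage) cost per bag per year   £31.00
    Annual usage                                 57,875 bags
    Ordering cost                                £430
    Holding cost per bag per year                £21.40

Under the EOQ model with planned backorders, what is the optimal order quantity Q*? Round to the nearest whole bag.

Basic EOQ = √(2·57,875·430/21.4) = 1,525.063
Backorder adjustment √((H+b)/b) = √((21.4+31)/31) = 1.3001
Q* = 1,525.063 × 1.3001 ≈ 1,982.77

1,983 bags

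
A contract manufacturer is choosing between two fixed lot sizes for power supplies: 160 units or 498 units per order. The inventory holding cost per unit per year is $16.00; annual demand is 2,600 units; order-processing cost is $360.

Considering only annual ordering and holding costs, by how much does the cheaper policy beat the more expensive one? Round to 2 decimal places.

Annual cost at Q: ordering D·S/Q plus holding Q·H/2.
TC(160) = (2,600/160)×360 + (160/2)×16 = $7,130.00
TC(498) = (2,600/498)×360 + (498/2)×16 = $5,863.52
|ΔTC| = |$7,130.00 − $5,863.52| = $1,266.48

$1,266.48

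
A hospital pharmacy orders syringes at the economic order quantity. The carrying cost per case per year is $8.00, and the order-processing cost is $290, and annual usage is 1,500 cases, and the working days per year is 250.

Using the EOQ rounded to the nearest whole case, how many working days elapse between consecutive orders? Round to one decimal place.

Optimal lot size Q* = (2 × 1,500 × $290 / $8)^½ ≈ 329.77 → Q = 330 cases
Cycle time = (working days × Q)/D = (250 × 330) / 1,500 = 55.000 days

55.0 days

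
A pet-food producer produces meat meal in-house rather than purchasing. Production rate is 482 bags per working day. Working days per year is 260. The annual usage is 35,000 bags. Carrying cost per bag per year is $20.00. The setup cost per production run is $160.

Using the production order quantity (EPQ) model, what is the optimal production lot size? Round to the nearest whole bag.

881 bags

Daily demand d = 35,000/260 = 134.615; p = 482; 1 − d/p = 0.72071
EPQ = √(2DS / (H(1 − d/p)))
    = √(2 × 35,000 × 160 / (20 × 0.72071)) ≈ 881.48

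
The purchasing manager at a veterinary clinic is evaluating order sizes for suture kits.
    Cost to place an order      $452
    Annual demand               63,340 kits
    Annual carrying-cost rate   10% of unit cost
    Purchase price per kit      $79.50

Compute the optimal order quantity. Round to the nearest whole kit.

2,684 kits

H = i·C = 0.1 × $79.5 = $7.9500 per kit-year
2DS/H = 2·63,340·452/7.95 = 7,202,435.22
EOQ = √7,202,435.22 ≈ 2,683.74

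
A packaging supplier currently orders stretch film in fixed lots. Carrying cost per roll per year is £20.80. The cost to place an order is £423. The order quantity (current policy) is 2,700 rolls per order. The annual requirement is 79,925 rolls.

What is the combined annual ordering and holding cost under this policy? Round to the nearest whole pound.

£40,602

Annual ordering cost = (D/Q)·S = (79,925/2,700) × 423 = £12,521.58
Annual holding cost  = (Q/2)·H = (2,700/2) × 20.8 = £28,080.00
Total = £12,521.58 + £28,080.00 = £40,601.58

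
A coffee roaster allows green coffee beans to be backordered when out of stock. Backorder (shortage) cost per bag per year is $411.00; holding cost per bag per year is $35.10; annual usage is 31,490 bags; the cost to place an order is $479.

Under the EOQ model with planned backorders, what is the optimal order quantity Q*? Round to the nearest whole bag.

966 bags

Q* = √(2DS/H) · √((H + b)/b)
   = √(2 × 31,490 × 479 / 35.1) · √((35.1 + 411) / 411)
   = 927.076 × 1.0418 ≈ 965.85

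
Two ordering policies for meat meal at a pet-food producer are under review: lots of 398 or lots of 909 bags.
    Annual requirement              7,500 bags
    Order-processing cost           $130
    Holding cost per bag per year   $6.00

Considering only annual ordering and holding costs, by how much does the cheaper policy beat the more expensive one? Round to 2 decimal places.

$155.86

TC(Q) = (D/Q)S + (Q/2)H
TC(398) = (7,500/398)×130 + (398/2)×6 = $3,643.75
TC(909) = (7,500/909)×130 + (909/2)×6 = $3,799.61
Cheaper: Q = 398.  Difference = $155.86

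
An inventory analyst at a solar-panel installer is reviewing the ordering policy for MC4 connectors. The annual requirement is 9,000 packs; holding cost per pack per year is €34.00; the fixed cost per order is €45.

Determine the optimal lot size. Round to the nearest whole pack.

EOQ = √(2DS/H) = √(2 × 9,000 × 45 / 34)
    = √(23,823.53) ≈ 154.35

154 packs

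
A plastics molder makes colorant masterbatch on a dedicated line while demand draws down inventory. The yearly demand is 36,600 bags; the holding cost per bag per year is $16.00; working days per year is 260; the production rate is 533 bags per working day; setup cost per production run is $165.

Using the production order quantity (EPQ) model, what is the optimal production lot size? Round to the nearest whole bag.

1,013 bags

Daily demand d = 36,600/260 = 140.769; p = 533; 1 − d/p = 0.73589
EPQ = √(2DS / (H(1 − d/p)))
    = √(2 × 36,600 × 165 / (16 × 0.73589)) ≈ 1,012.82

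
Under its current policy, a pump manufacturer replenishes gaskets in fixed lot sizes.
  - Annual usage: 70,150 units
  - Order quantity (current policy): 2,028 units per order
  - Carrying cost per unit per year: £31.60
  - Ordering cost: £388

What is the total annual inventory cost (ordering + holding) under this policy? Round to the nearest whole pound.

£45,464

Ordering: D/Q × S = 70,150/2,028 × £388 = £13,421.20
Holding:  Q/2 × H = 2,028/2 × £31.6 = £32,042.40
Total = £13,421.20 + £32,042.40 = £45,463.60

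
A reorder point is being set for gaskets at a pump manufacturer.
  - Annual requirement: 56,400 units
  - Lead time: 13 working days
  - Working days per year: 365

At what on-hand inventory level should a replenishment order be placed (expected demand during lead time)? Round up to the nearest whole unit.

2,009 units

Daily demand d = 56,400 / 365 = 154.521 units/day
Demand during lead time = 154.521 × 13 = 2,008.77
Reorder point = 2,008.77 → round up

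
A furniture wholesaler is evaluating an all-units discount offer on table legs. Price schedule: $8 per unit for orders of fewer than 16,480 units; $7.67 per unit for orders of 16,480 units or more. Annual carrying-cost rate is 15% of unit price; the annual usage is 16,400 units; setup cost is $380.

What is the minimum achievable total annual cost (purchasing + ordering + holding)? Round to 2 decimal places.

$135,067.40

H₁ = 15%×$8 = $1.2000;  H₂ = 15%×$7.67 = $1.1505
EOQ₁ = √(2×16,400×380/1.2000) = 3,222.84  (< 16,480, feasible at tier 1)
EOQ₂ = √(2×16,400×380/1.1505) = 3,291.44  (< 16,480 → use Q = 16,480 at tier-2 price)
TC(tier 1 (EOQ₁), Q≈3,222.8) = $135,067.40
TC(tier 2, Q≈16,480.0) = $135,646.28
Minimum at tier 1 (EOQ₁): $135,067.40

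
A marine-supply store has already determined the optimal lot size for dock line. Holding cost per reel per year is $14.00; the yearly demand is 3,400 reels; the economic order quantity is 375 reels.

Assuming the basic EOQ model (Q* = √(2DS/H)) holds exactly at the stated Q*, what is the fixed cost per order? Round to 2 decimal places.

Since Q* = (2DS/H)^½, squaring gives Q*²·H = 2DS.
S = Q²H / (2D) = 375² × 14 / (2 × 3,400) = 289.5221

$289.52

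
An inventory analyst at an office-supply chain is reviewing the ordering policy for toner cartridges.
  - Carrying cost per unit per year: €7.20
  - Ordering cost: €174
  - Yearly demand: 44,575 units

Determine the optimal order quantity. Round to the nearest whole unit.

EOQ = √(2DS/H) = √(2 × 44,575 × 174 / 7.2)
    = √(2,154,458.33) ≈ 1,467.81

1,468 units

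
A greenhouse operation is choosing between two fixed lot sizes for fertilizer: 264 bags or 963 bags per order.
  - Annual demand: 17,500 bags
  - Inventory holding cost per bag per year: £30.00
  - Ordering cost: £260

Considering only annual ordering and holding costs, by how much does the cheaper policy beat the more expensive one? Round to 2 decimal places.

Annual cost at Q: ordering D·S/Q plus holding Q·H/2.
TC(264) = (17,500/264)×260 + (264/2)×30 = £21,194.85
TC(963) = (17,500/963)×260 + (963/2)×30 = £19,169.82
Lots of 963 are cheaper by £2,025.03.

£2,025.03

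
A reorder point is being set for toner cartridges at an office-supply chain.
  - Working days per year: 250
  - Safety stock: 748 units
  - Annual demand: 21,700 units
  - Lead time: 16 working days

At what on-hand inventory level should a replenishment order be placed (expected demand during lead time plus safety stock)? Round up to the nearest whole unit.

Daily demand d = 21,700 / 250 = 86.800 units/day
Demand during lead time = 86.800 × 16 = 1,388.80
Reorder point = 1,388.80 + 748 = 2,136.80 → round up

2,137 units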